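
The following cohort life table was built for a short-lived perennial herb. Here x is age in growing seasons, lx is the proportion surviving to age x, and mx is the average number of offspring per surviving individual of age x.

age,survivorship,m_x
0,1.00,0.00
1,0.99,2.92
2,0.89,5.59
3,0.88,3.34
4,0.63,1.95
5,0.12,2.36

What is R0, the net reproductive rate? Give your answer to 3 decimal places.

12.317

lx·mx by age: 0, 2.8908, 4.9751, 2.9392, 1.2285, 0.2832
R0 = Σ lx·mx = 12.3168 → 12.317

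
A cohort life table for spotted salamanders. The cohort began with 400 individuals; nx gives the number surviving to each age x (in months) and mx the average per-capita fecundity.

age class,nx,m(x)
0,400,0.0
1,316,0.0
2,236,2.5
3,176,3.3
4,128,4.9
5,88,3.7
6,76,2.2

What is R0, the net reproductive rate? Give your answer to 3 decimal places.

5.727

lx = nx/n0 = nx/400: 1, 0.79, 0.59, 0.44, 0.32, 0.22, 0.19
lx·mx by age: 0, 0, 1.475, 1.452, 1.568, 0.814, 0.418
R0 = Σ lx·mx = 5.727 → 5.727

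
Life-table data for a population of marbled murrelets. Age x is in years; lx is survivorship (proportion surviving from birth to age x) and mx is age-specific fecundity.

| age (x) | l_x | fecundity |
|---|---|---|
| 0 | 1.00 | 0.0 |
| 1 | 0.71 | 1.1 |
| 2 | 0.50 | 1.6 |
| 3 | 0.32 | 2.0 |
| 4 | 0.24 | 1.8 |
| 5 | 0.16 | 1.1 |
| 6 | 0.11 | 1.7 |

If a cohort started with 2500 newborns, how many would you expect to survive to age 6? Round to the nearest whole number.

Expected survivors = N0 · l_6 = 2500 × 0.11 = 275 → 275

275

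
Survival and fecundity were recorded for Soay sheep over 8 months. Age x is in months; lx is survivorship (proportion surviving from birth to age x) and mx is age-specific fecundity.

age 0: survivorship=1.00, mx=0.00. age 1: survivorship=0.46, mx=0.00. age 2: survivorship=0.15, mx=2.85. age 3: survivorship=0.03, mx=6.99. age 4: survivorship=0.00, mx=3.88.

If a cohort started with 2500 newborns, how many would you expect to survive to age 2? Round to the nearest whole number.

Expected survivors = N0 · l_2 = 2500 × 0.15 = 375 → 375

375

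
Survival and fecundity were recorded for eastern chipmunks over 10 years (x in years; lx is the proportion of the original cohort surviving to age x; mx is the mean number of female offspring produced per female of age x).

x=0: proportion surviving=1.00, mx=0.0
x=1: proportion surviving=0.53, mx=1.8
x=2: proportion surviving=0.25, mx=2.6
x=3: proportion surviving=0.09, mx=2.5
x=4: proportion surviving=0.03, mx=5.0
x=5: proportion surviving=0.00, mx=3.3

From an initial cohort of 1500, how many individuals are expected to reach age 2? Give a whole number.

Expected survivors = N0 · l_2 = 1500 × 0.25 = 375 → 375

375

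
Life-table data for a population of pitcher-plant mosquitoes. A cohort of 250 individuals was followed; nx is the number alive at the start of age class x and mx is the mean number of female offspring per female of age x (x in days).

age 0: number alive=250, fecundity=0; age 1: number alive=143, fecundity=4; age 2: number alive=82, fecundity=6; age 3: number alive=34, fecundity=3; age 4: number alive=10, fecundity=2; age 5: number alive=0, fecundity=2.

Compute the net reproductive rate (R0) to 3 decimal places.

4.744

lx = nx/n0 = nx/250: 1, 0.572, 0.328, 0.136, 0.04, 0
lx·mx by age: 0, 2.288, 1.968, 0.408, 0.08, 0
R0 = Σ lx·mx = 4.744 → 4.744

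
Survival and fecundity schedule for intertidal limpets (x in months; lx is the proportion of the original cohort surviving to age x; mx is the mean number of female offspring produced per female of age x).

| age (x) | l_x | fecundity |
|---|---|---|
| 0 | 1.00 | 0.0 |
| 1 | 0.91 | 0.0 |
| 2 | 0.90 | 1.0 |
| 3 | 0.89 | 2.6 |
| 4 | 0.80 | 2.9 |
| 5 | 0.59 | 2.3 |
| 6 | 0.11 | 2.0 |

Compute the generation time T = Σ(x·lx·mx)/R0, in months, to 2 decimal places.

3.67

lx·mx: 0, 0, 0.9, 2.314, 2.32, 1.357, 0.22 → R0 = 7.111
x·lx·mx: 0, 0, 1.8, 6.942, 9.28, 6.785, 1.32 → Σ = 26.127
T = 26.127 / 7.111 = 3.674167… → 3.67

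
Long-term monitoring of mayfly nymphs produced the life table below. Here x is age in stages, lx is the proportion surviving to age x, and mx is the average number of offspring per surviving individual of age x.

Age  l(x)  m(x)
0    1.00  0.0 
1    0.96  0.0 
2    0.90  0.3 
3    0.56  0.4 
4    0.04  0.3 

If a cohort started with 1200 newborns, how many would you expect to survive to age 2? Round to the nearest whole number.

Expected survivors = N0 · l_2 = 1200 × 0.90 = 1080 → 1080

1080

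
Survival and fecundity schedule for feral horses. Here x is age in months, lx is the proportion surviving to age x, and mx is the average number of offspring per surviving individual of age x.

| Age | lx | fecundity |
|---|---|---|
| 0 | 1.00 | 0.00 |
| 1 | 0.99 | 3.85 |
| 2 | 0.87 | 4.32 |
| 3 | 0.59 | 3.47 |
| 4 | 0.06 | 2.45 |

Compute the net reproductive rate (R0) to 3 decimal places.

lx·mx by age: 0, 3.8115, 3.7584, 2.0473, 0.147
R0 = Σ lx·mx = 9.7642 → 9.764

9.764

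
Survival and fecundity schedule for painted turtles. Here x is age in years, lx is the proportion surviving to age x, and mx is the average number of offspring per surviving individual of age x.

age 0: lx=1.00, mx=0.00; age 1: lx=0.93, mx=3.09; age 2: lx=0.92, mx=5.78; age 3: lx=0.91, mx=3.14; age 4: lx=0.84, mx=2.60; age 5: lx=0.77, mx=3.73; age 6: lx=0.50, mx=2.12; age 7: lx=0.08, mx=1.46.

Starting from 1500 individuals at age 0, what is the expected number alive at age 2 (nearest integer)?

Expected survivors = N0 · l_2 = 1500 × 0.92 = 1380 → 1380

1380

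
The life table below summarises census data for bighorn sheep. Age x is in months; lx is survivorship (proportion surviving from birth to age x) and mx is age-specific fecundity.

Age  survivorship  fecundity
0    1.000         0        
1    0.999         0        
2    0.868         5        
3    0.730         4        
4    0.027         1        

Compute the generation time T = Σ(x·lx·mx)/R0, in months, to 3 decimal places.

2.408

lx·mx: 0, 0, 4.34, 2.92, 0.027 → R0 = 7.287
x·lx·mx: 0, 0, 8.68, 8.76, 0.108 → Σ = 17.548
T = 17.548 / 7.287 = 2.408124… → 2.408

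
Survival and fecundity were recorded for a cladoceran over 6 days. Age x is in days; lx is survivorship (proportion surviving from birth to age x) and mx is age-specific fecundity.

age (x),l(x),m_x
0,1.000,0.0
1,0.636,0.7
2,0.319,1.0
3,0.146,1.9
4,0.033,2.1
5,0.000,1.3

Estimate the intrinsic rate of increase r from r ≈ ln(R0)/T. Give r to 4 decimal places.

R0 = Σ lx·mx = 0 + 0.4452 + 0.319 + 0.2774 + 0.0693 + 0 = 1.1109
Σ x·lx·mx = 2.1926; T = 2.1926/1.1109 = 1.97372…
r ≈ ln(R0)/T = ln(1.1109)/1.97372… = 0.053286… → 0.0533

0.0533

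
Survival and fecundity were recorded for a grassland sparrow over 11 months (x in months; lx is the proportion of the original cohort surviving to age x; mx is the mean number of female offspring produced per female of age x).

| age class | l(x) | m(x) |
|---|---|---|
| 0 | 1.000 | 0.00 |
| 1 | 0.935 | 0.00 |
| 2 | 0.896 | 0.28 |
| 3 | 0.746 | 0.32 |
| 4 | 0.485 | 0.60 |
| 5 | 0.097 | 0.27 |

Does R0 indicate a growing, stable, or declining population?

declining

R0 = Σ lx·mx = 0 + 0 + 0.25088 + 0.23872 + 0.291 + 0.02619 = 0.80679
R0 < 1, so the population is declining.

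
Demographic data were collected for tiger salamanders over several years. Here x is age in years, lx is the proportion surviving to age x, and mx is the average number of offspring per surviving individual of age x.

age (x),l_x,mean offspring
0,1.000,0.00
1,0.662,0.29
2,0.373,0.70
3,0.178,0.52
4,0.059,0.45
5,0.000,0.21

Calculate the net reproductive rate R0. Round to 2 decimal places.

lx·mx by age: 0, 0.19198, 0.2611, 0.09256, 0.02655, 0
R0 = Σ lx·mx = 0.57219 → 0.57

0.57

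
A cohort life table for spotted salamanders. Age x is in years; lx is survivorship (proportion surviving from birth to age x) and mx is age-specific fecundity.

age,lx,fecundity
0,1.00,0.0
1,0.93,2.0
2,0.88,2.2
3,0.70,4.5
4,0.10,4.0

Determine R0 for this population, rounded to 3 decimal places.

7.346

lx·mx by age: 0, 1.86, 1.936, 3.15, 0.4
R0 = Σ lx·mx = 7.346 → 7.346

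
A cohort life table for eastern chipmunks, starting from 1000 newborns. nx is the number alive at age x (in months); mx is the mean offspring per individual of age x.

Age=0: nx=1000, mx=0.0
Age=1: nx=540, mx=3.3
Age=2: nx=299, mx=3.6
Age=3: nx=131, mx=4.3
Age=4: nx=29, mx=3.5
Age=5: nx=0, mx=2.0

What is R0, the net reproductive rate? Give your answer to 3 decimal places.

lx = nx/n0 = nx/1000: 1, 0.54, 0.299, 0.131, 0.029, 0
lx·mx by age: 0, 1.782, 1.0764, 0.5633, 0.1015, 0
R0 = Σ lx·mx = 3.5232 → 3.523

3.523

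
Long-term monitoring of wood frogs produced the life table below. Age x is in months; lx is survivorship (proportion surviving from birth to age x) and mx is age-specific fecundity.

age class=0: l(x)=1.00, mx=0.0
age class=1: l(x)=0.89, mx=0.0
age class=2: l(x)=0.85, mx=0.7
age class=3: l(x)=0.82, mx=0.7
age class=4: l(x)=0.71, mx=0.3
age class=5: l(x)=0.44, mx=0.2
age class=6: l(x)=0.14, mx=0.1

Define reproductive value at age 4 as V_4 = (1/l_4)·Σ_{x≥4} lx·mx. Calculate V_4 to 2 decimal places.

0.44

lx·mx for x ≥ 4: 0.213, 0.088, 0.014 → sum = 0.315
V_4 = 0.315 / l_4 = 0.315 / 0.71 = 0.443662… → 0.44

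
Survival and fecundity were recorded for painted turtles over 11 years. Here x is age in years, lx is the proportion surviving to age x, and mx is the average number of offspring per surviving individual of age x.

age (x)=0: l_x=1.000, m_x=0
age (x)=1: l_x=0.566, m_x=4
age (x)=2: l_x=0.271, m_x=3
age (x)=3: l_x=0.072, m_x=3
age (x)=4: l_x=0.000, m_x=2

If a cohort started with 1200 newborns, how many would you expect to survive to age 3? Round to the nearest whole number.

86

Expected survivors = N0 · l_3 = 1200 × 0.072 = 86.4 → 86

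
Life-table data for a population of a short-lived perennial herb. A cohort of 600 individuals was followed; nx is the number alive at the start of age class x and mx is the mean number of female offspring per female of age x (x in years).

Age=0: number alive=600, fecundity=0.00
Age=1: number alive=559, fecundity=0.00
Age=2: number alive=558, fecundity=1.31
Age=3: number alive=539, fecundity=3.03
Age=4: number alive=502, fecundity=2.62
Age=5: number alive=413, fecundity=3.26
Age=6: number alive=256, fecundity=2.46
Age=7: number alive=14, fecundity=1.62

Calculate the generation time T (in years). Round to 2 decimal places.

lx = nx/n0 = nx/600: 1, 0.93167…, 0.93, 0.89833…, 0.83667…, 0.68833…, 0.42667…, 0.02333…
lx·mx: 0, 0, 1.2183, 2.72195…, 2.192067…, 2.243967…, 1.0496…, 0.0378… → R0 = 9.463683…
x·lx·mx: 0, 0, 2.4366, 8.16585…, 8.768267…, 11.219833…, 6.2976…, 0.2646… → Σ = 37.15275…
T = 37.15275… / 9.463683… = 3.925823… → 3.93

3.93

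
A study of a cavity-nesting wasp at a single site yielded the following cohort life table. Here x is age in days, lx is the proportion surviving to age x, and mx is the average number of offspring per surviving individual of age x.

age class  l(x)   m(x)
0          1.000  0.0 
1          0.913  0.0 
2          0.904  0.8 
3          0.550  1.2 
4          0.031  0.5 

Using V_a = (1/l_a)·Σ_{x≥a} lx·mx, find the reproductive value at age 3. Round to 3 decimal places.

lx·mx for x ≥ 3: 0.66, 0.0155 → sum = 0.6755
V_3 = 0.6755 / l_3 = 0.6755 / 0.55 = 1.228182… → 1.228

1.228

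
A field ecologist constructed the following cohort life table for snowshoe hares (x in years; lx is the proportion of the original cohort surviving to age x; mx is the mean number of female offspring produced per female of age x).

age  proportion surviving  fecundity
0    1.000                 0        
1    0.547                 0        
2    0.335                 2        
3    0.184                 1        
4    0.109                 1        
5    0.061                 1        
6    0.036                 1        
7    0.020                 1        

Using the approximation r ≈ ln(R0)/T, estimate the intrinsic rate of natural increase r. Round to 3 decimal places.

0.028

R0 = Σ lx·mx = 0 + 0 + 0.67 + 0.184 + 0.109 + 0.061 + 0.036 + 0.02 = 1.08
Σ x·lx·mx = 2.989; T = 2.989/1.08 = 2.76759…
r ≈ ln(R0)/T = ln(1.08)/2.76759… = 0.02781… → 0.028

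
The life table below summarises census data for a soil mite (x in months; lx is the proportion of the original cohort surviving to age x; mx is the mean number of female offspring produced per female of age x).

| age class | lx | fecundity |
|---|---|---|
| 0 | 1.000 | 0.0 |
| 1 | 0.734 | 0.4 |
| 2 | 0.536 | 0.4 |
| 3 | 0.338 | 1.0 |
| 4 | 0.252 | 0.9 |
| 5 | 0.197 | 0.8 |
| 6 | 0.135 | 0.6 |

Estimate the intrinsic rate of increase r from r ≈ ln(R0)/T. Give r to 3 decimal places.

R0 = Σ lx·mx = 0 + 0.2936 + 0.2144 + 0.338 + 0.2268 + 0.1576 + 0.081 = 1.3114
Σ x·lx·mx = 3.9176; T = 3.9176/1.3114 = 2.98734…
r ≈ ln(R0)/T = ln(1.3114)/2.98734… = 0.09075… → 0.091

0.091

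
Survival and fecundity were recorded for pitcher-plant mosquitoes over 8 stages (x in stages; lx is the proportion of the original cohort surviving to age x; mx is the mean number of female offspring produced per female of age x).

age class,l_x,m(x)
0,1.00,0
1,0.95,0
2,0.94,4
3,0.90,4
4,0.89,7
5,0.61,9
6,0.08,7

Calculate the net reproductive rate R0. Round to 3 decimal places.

19.640

lx·mx by age: 0, 0, 3.76, 3.6, 6.23, 5.49, 0.56
R0 = Σ lx·mx = 19.64 → 19.640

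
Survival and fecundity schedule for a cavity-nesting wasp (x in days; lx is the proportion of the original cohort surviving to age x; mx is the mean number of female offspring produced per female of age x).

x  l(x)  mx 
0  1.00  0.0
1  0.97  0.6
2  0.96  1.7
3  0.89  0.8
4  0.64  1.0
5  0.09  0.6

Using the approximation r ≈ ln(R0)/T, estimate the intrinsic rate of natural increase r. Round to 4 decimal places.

0.5285

R0 = Σ lx·mx = 0 + 0.582 + 1.632 + 0.712 + 0.64 + 0.054 = 3.62
Σ x·lx·mx = 8.812; T = 8.812/3.62 = 2.43425…
r ≈ ln(R0)/T = ln(3.62)/2.43425… = 0.528488… → 0.5285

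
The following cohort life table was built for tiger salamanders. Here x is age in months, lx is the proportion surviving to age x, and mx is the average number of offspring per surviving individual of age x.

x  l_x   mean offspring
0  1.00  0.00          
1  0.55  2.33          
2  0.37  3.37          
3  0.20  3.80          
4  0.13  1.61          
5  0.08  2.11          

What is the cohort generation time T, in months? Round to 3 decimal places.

lx·mx: 0, 1.2815, 1.2469, 0.76, 0.2093, 0.1688 → R0 = 3.6665
x·lx·mx: 0, 1.2815, 2.4938, 2.28, 0.8372, 0.844 → Σ = 7.7365
T = 7.7365 / 3.6665 = 2.11005… → 2.110

2.110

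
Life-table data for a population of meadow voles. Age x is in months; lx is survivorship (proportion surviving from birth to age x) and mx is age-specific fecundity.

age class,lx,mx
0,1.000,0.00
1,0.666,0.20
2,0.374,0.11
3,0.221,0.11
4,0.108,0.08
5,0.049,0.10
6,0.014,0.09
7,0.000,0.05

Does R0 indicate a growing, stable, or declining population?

declining

R0 = Σ lx·mx = 0 + 0.1332 + 0.04114 + 0.02431 + 0.00864 + 0.0049 + 0.00126 + 0 = 0.21345
R0 < 1, so the population is declining.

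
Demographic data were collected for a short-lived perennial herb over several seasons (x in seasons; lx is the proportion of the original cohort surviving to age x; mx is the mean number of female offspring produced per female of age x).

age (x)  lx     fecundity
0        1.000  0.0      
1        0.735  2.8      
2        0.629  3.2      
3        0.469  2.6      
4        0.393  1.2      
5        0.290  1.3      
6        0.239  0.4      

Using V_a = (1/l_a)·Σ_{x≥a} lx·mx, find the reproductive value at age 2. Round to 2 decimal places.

6.64

lx·mx for x ≥ 2: 2.0128, 1.2194, 0.4716, 0.377, 0.0956 → sum = 4.1764
V_2 = 4.1764 / l_2 = 4.1764 / 0.629 = 6.639746… → 6.64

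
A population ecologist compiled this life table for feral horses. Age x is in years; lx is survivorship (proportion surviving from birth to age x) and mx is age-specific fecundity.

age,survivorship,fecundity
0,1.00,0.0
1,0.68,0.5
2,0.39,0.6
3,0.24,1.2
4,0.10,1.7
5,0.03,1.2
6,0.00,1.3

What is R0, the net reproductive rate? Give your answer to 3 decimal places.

lx·mx by age: 0, 0.34, 0.234, 0.288, 0.17, 0.036, 0
R0 = Σ lx·mx = 1.068 → 1.068

1.068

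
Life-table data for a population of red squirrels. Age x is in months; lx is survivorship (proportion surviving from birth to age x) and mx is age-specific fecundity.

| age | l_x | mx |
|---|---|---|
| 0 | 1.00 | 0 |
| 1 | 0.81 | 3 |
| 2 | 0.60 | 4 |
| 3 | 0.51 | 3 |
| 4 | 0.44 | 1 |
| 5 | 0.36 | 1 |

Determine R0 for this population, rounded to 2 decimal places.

lx·mx by age: 0, 2.43, 2.4, 1.53, 0.44, 0.36
R0 = Σ lx·mx = 7.16 → 7.16

7.16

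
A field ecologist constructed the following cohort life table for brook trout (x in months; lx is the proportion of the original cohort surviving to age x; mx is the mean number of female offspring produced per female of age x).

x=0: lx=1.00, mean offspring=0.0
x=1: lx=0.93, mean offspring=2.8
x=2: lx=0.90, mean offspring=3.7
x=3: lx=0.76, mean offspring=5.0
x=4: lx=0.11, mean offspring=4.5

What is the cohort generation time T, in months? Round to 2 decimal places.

lx·mx: 0, 2.604, 3.33, 3.8, 0.495 → R0 = 10.229
x·lx·mx: 0, 2.604, 6.66, 11.4, 1.98 → Σ = 22.644
T = 22.644 / 10.229 = 2.213706… → 2.21

2.21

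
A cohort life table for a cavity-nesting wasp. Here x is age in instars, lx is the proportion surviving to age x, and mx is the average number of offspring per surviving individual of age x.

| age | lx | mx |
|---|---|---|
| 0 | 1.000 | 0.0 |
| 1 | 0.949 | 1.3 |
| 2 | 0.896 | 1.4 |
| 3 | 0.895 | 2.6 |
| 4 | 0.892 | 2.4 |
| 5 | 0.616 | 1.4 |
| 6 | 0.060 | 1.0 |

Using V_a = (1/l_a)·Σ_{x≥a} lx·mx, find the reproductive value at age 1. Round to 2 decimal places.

lx·mx for x ≥ 1: 1.2337, 1.2544, 2.327, 2.1408, 0.8624, 0.06 → sum = 7.8783
V_1 = 7.8783 / l_1 = 7.8783 / 0.949 = 8.301686… → 8.30

8.30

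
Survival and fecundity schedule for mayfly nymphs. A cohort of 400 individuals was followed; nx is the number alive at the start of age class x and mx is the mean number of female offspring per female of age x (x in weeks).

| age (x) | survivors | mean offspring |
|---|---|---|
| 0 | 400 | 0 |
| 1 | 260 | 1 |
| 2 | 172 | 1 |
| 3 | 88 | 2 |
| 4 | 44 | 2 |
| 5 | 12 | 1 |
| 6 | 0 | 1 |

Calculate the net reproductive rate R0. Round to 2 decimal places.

lx = nx/n0 = nx/400: 1, 0.65, 0.43, 0.22, 0.11, 0.03, 0
lx·mx by age: 0, 0.65, 0.43, 0.44, 0.22, 0.03, 0
R0 = Σ lx·mx = 1.77 → 1.77

1.77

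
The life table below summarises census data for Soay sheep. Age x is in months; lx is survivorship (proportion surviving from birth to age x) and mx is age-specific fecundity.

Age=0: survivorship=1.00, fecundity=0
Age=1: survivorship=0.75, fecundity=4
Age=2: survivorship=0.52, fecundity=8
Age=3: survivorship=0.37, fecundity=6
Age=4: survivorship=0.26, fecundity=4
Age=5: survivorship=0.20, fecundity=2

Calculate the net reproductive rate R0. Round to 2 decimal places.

lx·mx by age: 0, 3, 4.16, 2.22, 1.04, 0.4
R0 = Σ lx·mx = 10.82 → 10.82

10.82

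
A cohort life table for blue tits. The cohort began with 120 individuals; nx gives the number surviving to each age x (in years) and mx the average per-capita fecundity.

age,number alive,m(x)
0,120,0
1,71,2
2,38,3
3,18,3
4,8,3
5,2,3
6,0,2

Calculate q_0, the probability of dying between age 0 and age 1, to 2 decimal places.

0.41

lx = nx/n0 = nx/120: 1, 0.59167…, 0.31667…, 0.15, 0.06667…, 0.01667…, 0
q_0 = (l_0 − l_1) / l_0 = (1 − 0.591667…) / 1
     = 0.408333… / 1 = 0.408333… → 0.41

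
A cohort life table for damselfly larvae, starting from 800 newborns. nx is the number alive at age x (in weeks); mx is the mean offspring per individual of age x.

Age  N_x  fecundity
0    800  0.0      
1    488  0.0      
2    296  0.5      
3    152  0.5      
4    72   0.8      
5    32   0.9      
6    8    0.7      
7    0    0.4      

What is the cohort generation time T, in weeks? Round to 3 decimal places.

2.949

lx = nx/n0 = nx/800: 1, 0.61, 0.37, 0.19, 0.09, 0.04, 0.01, 0
lx·mx: 0, 0, 0.185, 0.095, 0.072, 0.036, 0.007, 0 → R0 = 0.395
x·lx·mx: 0, 0, 0.37, 0.285, 0.288, 0.18, 0.042, 0 → Σ = 1.165
T = 1.165 / 0.395 = 2.949367… → 2.949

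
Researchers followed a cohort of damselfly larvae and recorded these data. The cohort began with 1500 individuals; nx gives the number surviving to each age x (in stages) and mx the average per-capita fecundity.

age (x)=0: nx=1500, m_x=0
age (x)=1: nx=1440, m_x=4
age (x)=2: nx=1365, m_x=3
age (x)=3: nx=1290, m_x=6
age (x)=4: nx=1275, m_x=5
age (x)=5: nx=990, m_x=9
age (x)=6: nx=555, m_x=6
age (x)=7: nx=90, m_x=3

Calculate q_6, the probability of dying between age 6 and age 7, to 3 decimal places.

lx = nx/n0 = nx/1500: 1, 0.96, 0.91, 0.86, 0.85, 0.66, 0.37, 0.06
q_6 = (l_6 − l_7) / l_6 = (0.37 − 0.06) / 0.37
     = 0.31 / 0.37 = 0.837838… → 0.838

0.838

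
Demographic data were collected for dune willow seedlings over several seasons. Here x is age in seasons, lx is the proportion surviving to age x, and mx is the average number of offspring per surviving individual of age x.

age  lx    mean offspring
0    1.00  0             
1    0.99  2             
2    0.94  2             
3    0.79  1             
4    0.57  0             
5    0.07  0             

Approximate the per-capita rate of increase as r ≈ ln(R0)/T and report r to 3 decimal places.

0.881

R0 = Σ lx·mx = 0 + 1.98 + 1.88 + 0.79 + 0 + 0 = 4.65
Σ x·lx·mx = 8.11; T = 8.11/4.65 = 1.74409…
r ≈ ln(R0)/T = ln(4.65)/1.74409… = 0.88119… → 0.881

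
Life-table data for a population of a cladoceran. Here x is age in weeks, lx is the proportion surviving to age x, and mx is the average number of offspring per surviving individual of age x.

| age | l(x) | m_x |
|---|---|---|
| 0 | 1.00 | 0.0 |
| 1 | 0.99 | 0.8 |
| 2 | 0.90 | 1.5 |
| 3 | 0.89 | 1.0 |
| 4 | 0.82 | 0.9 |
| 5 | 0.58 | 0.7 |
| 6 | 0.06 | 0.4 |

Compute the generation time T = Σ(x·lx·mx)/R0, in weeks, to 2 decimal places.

lx·mx: 0, 0.792, 1.35, 0.89, 0.738, 0.406, 0.024 → R0 = 4.2
x·lx·mx: 0, 0.792, 2.7, 2.67, 2.952, 2.03, 0.144 → Σ = 11.288
T = 11.288 / 4.2 = 2.687619… → 2.69

2.69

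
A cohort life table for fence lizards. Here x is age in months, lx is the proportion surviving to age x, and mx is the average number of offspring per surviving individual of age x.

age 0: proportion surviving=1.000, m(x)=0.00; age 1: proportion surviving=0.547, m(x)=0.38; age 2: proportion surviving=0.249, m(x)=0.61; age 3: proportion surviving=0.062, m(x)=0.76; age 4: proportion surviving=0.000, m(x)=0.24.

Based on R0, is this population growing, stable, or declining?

R0 = Σ lx·mx = 0 + 0.20786 + 0.15189 + 0.04712 + 0 = 0.40687
R0 < 1, so the population is declining.

declining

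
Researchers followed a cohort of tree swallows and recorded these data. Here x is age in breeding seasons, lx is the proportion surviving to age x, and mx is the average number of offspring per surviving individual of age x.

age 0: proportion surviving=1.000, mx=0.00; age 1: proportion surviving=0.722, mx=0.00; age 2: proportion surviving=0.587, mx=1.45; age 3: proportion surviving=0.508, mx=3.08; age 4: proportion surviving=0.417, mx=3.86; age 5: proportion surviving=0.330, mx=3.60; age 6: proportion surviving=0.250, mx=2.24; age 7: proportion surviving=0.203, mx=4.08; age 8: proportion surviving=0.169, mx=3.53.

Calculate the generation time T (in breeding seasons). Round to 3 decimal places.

4.543

lx·mx: 0, 0, 0.85115, 1.56464, 1.60962, 1.188, 0.56, 0.82824, 0.59657 → R0 = 7.19822
x·lx·mx: 0, 0, 1.7023, 4.69392, 6.43848, 5.94, 3.36, 5.79768, 4.77256 → Σ = 32.70494
T = 32.70494 / 7.19822 = 4.543476… → 4.543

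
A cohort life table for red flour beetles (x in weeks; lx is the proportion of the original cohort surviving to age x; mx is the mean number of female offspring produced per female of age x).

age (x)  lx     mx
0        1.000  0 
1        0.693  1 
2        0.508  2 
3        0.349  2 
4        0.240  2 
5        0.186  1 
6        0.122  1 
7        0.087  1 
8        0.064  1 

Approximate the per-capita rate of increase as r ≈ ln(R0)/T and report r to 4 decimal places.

R0 = Σ lx·mx = 0 + 0.693 + 1.016 + 0.698 + 0.48 + 0.186 + 0.122 + 0.087 + 0.064 = 3.346
Σ x·lx·mx = 9.522; T = 9.522/3.346 = 2.84579…
r ≈ ln(R0)/T = ln(3.346)/2.84579… = 0.424405… → 0.4244

0.4244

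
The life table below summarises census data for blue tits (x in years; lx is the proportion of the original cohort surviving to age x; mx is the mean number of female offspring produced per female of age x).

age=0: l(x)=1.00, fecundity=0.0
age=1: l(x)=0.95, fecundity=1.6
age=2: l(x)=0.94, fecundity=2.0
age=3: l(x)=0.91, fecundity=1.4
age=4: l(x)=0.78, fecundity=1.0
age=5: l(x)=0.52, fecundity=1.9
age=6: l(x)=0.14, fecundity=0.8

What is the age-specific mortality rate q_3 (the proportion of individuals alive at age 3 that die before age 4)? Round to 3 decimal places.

0.143

q_3 = (l_3 − l_4) / l_3 = (0.91 − 0.78) / 0.91
     = 0.13 / 0.91 = 0.142857… → 0.143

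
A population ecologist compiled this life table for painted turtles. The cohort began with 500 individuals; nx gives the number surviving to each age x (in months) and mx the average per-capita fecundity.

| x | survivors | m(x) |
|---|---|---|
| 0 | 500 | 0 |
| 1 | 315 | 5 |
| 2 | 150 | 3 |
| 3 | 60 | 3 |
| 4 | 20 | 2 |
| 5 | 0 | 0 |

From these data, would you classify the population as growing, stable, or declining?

lx = nx/n0 = nx/500: 1, 0.63, 0.3, 0.12, 0.04, 0
R0 = Σ lx·mx = 0 + 3.15 + 0.9 + 0.36 + 0.08 + 0 = 4.49
R0 > 1, so the population is growing.

growing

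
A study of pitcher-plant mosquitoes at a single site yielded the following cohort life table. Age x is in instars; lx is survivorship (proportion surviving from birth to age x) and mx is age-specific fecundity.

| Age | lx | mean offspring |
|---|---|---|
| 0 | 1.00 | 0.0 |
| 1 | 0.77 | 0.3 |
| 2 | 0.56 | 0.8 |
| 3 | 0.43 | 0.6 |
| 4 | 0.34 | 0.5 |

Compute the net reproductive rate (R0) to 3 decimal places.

lx·mx by age: 0, 0.231, 0.448, 0.258, 0.17
R0 = Σ lx·mx = 1.107 → 1.107

1.107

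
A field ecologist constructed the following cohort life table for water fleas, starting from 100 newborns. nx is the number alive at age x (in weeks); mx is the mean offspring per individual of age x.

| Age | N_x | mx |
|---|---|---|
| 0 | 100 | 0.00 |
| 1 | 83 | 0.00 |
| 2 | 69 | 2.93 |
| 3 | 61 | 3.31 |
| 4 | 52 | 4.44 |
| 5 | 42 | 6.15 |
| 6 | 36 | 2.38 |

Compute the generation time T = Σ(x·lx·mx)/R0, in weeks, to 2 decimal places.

lx = nx/n0 = nx/100: 1, 0.83, 0.69, 0.61, 0.52, 0.42, 0.36
lx·mx: 0, 0, 2.0217, 2.0191, 2.3088, 2.583, 0.8568 → R0 = 9.7894
x·lx·mx: 0, 0, 4.0434, 6.0573, 9.2352, 12.915, 5.1408 → Σ = 37.3917
T = 37.3917 / 9.7894 = 3.819611… → 3.82

3.82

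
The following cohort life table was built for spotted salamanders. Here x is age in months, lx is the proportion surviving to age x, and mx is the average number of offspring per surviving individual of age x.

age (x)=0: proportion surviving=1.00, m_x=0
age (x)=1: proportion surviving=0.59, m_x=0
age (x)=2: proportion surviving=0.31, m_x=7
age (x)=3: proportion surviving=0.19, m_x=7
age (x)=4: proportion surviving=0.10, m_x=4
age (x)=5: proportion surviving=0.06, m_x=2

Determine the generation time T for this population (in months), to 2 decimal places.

lx·mx: 0, 0, 2.17, 1.33, 0.4, 0.12 → R0 = 4.02
x·lx·mx: 0, 0, 4.34, 3.99, 1.6, 0.6 → Σ = 10.53
T = 10.53 / 4.02 = 2.619403… → 2.62

2.62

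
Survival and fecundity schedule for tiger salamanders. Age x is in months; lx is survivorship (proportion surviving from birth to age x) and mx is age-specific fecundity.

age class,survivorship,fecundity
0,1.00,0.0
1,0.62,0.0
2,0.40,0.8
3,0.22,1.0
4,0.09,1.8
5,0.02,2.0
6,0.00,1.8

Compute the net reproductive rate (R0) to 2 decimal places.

lx·mx by age: 0, 0, 0.32, 0.22, 0.162, 0.04, 0
R0 = Σ lx·mx = 0.742 → 0.74

0.74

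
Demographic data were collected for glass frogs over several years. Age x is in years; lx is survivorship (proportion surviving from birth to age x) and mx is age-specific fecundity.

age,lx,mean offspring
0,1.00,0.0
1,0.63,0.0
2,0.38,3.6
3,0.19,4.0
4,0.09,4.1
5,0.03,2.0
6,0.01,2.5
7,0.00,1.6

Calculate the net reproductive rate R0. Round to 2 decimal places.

lx·mx by age: 0, 0, 1.368, 0.76, 0.369, 0.06, 0.025, 0
R0 = Σ lx·mx = 2.582 → 2.58

2.58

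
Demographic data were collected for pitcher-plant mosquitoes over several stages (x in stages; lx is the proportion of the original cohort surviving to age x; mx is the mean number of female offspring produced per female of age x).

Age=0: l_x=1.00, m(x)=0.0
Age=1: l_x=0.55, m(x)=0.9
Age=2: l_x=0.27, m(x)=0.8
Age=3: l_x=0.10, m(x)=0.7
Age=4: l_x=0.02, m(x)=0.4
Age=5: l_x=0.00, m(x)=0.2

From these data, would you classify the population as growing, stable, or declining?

R0 = Σ lx·mx = 0 + 0.495 + 0.216 + 0.07 + 0.008 + 0 = 0.789
R0 < 1, so the population is declining.

declining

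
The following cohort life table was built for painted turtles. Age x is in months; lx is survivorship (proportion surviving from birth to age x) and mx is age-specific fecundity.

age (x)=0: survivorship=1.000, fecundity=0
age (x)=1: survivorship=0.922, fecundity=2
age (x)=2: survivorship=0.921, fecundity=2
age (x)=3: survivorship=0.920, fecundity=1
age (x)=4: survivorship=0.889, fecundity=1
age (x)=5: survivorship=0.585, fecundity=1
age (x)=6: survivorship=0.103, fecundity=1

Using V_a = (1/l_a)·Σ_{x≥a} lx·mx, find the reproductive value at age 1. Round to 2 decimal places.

6.71

lx·mx for x ≥ 1: 1.844, 1.842, 0.92, 0.889, 0.585, 0.103 → sum = 6.183
V_1 = 6.183 / l_1 = 6.183 / 0.922 = 6.706074… → 6.71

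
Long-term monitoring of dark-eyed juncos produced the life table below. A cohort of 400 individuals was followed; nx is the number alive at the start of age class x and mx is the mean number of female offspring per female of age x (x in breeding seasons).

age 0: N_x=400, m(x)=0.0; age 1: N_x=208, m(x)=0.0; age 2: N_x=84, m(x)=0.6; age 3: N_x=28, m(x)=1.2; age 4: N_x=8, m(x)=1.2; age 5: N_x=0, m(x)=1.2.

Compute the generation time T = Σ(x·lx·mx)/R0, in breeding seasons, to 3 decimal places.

2.564

lx = nx/n0 = nx/400: 1, 0.52, 0.21, 0.07, 0.02, 0
lx·mx: 0, 0, 0.126, 0.084, 0.024, 0 → R0 = 0.234
x·lx·mx: 0, 0, 0.252, 0.252, 0.096, 0 → Σ = 0.6
T = 0.6 / 0.234 = 2.564103… → 2.564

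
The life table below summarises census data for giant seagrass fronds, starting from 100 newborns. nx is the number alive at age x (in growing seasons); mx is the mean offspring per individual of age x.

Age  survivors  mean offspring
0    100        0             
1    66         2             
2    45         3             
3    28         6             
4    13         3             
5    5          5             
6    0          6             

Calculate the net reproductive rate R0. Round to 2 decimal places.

lx = nx/n0 = nx/100: 1, 0.66, 0.45, 0.28, 0.13, 0.05, 0
lx·mx by age: 0, 1.32, 1.35, 1.68, 0.39, 0.25, 0
R0 = Σ lx·mx = 4.99 → 4.99

4.99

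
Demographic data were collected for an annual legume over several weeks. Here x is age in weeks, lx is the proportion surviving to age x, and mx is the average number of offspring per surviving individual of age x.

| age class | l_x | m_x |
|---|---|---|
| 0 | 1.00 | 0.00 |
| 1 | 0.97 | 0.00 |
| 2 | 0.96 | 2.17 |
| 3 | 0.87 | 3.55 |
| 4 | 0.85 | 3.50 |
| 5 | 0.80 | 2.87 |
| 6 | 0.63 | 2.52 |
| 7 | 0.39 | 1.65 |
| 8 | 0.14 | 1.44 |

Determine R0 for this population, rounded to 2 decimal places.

12.88

lx·mx by age: 0, 0, 2.0832, 3.0885, 2.975, 2.296, 1.5876, 0.6435, 0.2016
R0 = Σ lx·mx = 12.8754 → 12.88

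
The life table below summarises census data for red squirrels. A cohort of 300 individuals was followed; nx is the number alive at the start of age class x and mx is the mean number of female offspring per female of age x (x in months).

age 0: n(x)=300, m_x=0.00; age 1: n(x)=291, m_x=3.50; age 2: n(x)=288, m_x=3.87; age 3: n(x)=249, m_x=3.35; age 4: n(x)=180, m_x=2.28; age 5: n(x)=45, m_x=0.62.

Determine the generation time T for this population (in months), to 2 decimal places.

2.21

lx = nx/n0 = nx/300: 1, 0.97, 0.96, 0.83, 0.6, 0.15
lx·mx: 0, 3.395, 3.7152, 2.7805, 1.368, 0.093 → R0 = 11.3517
x·lx·mx: 0, 3.395, 7.4304, 8.3415, 5.472, 0.465 → Σ = 25.1039
T = 25.1039 / 11.3517 = 2.211466… → 2.21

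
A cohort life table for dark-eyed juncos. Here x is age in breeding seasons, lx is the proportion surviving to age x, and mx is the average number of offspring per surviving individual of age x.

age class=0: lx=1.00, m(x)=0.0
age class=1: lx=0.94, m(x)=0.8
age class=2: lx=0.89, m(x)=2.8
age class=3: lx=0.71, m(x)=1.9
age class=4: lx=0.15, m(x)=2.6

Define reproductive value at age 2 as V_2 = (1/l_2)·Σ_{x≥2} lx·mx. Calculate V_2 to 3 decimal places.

lx·mx for x ≥ 2: 2.492, 1.349, 0.39 → sum = 4.231
V_2 = 4.231 / l_2 = 4.231 / 0.89 = 4.753933… → 4.754

4.754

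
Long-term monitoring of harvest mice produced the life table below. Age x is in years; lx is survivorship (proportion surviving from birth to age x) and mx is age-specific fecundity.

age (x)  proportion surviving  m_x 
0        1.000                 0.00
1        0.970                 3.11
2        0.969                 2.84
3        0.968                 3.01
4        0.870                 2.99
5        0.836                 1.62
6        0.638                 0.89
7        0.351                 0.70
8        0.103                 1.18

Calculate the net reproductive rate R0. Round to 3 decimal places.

13.573

lx·mx by age: 0, 3.0167, 2.75196, 2.91368, 2.6013, 1.35432, 0.56782, 0.2457, 0.12154
R0 = Σ lx·mx = 13.57302 → 13.573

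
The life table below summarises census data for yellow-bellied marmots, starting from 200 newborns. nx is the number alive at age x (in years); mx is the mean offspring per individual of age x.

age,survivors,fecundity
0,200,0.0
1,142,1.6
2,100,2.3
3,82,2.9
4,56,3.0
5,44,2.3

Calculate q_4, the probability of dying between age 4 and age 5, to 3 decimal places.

lx = nx/n0 = nx/200: 1, 0.71, 0.5, 0.41, 0.28, 0.22
q_4 = (l_4 − l_5) / l_4 = (0.28 − 0.22) / 0.28
     = 0.06 / 0.28 = 0.214286… → 0.214

0.214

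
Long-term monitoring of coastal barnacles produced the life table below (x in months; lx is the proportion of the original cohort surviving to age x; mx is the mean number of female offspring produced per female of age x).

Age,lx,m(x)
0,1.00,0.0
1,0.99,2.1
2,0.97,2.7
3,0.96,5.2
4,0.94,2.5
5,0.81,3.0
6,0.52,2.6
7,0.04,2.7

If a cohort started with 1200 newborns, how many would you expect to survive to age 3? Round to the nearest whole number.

Expected survivors = N0 · l_3 = 1200 × 0.96 = 1152 → 1152

1152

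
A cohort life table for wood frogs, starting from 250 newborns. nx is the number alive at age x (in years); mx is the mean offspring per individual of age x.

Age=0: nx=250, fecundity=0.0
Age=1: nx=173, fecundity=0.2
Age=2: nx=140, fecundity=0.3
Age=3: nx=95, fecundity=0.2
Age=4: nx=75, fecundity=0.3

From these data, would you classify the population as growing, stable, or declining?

declining

lx = nx/n0 = nx/250: 1, 0.692, 0.56, 0.38, 0.3
R0 = Σ lx·mx = 0 + 0.1384 + 0.168 + 0.076 + 0.09 = 0.4724
R0 < 1, so the population is declining.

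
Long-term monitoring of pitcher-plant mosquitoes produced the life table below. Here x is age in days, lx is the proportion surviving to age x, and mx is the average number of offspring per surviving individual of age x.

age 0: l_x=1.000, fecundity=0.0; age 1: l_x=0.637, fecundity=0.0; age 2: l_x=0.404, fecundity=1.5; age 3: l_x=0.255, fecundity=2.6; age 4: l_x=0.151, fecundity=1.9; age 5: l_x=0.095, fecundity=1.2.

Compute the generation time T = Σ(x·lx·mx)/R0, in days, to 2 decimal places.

2.95

lx·mx: 0, 0, 0.606, 0.663, 0.2869, 0.114 → R0 = 1.6699
x·lx·mx: 0, 0, 1.212, 1.989, 1.1476, 0.57 → Σ = 4.9186
T = 4.9186 / 1.6699 = 2.945446… → 2.95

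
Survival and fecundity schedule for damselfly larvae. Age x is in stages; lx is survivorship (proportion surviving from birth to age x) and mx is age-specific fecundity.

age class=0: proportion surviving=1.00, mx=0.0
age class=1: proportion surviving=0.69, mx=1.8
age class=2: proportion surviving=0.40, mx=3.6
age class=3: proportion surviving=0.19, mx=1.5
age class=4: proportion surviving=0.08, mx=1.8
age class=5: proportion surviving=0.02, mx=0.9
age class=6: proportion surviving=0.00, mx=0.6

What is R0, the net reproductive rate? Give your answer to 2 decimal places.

lx·mx by age: 0, 1.242, 1.44, 0.285, 0.144, 0.018, 0
R0 = Σ lx·mx = 3.129 → 3.13

3.13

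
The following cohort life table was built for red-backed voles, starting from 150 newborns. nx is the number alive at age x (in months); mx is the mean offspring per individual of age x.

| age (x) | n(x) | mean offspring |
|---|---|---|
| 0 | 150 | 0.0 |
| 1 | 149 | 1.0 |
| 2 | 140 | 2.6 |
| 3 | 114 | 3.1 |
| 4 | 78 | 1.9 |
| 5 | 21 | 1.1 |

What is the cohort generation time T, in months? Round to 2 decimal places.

lx = nx/n0 = nx/150: 1, 0.99333…, 0.93333…, 0.76, 0.52, 0.14
lx·mx: 0, 0.993333…, 2.426667…, 2.356, 0.988, 0.154 → R0 = 6.918…
x·lx·mx: 0, 0.993333…, 4.853333…, 7.068, 3.952, 0.77 → Σ = 17.636667…
T = 17.636667… / 6.918… = 2.549388… → 2.55

2.55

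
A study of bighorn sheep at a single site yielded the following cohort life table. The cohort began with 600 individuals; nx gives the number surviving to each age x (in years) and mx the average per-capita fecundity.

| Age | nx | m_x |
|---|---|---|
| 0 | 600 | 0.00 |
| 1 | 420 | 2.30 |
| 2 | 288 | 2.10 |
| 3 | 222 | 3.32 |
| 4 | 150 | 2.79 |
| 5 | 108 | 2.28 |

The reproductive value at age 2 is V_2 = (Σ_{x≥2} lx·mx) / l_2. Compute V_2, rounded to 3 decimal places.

lx = nx/n0 = nx/600: 1, 0.7, 0.48, 0.37, 0.25, 0.18
lx·mx for x ≥ 2: 1.008, 1.2284, 0.6975, 0.4104 → sum = 3.3443
V_2 = 3.3443 / l_2 = 3.3443 / 0.48 = 6.967292… → 6.967

6.967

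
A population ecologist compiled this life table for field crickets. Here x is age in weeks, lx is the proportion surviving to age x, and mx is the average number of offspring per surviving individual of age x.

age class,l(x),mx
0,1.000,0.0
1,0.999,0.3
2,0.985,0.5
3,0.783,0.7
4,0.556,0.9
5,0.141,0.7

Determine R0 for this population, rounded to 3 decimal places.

lx·mx by age: 0, 0.2997, 0.4925, 0.5481, 0.5004, 0.0987
R0 = Σ lx·mx = 1.9394 → 1.939

1.939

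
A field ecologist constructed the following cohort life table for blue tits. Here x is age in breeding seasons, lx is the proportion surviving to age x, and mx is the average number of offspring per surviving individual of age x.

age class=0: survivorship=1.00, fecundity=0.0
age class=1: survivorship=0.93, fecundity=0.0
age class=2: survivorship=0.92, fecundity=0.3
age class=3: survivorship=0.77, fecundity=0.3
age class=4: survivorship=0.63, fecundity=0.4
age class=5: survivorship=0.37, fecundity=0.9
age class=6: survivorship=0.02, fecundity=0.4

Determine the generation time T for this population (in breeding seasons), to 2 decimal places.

3.61

lx·mx: 0, 0, 0.276, 0.231, 0.252, 0.333, 0.008 → R0 = 1.1
x·lx·mx: 0, 0, 0.552, 0.693, 1.008, 1.665, 0.048 → Σ = 3.966
T = 3.966 / 1.1 = 3.605455… → 3.61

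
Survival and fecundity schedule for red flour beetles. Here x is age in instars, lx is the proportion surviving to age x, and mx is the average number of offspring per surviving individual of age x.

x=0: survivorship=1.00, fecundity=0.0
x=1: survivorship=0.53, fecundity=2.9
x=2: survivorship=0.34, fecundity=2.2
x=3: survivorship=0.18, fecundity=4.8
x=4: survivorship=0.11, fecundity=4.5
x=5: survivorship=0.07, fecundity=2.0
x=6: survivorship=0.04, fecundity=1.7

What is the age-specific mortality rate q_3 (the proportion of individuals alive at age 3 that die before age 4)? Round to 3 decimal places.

0.389

q_3 = (l_3 − l_4) / l_3 = (0.18 − 0.11) / 0.18
     = 0.07 / 0.18 = 0.388889… → 0.389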